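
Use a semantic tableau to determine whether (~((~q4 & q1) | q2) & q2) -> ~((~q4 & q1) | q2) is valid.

Assume the negation and expand:
Initial set: {~((~((~q4 & q1) | q2) & q2) -> ~((~q4 & q1) | q2))}.
~((~((~q4 & q1) | q2) & q2) -> ~((~q4 & q1) | q2)): α-rule — add (~((~q4 & q1) | q2) & q2), ~~((~q4 & q1) | q2).
(~((~q4 & q1) | q2) & q2): α-rule — add ~((~q4 & q1) | q2), q2.
~((~q4 & q1) | q2): α-rule — add ~(~q4 & q1), ~q2.
× closes — contains both q2 and ~q2.
All 1 branch closes.
Every branch closed, so the negation is unsatisfiable and the formula is valid.

Valid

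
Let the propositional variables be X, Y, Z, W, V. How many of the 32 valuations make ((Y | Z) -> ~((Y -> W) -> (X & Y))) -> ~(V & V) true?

Initial set: {(((Y | Z) -> ~((Y -> W) -> (X & Y))) -> ~(V & V))}.
(((Y | Z) -> ~((Y -> W) -> (X & Y))) -> ~(V & V)): β-rule — branch into ~((Y | Z) -> ~((Y -> W) -> (X & Y)))  //  ~(V & V).
  branch 1 (add ~((Y | Z) -> ~((Y -> W) -> (X & Y)))):
    ~((Y | Z) -> ~((Y -> W) -> (X & Y))): α-rule — add (Y | Z), ~~((Y -> W) -> (X & Y)).
    (Y | Z): β-rule — branch into Y  //  Z.
      branch 1.1 (add Y):
        ~~((Y -> W) -> (X & Y)): β-rule — branch into ~(Y -> W)  //  (X & Y).
          branch 1.1.1 (add ~(Y -> W)):
            ~(Y -> W): α-rule — add Y, ~W.
            ○ open, literals {W=F, Y=T}.
          branch 1.1.2 (add (X & Y)):
            (X & Y): α-rule — add X, Y.
            ○ open, literals {X=T, Y=T}.
      branch 1.2 (add Z):
        ~~((Y -> W) -> (X & Y)): β-rule — branch into ~(Y -> W)  //  (X & Y).
          branch 1.2.1 (add ~(Y -> W)):
            ~(Y -> W): α-rule — add Y, ~W.
            ○ open, literals {W=F, Y=T, Z=T}.
          branch 1.2.2 (add (X & Y)):
            (X & Y): α-rule — add X, Y.
            ○ open, literals {X=T, Y=T, Z=T}.
  branch 2 (add ~(V & V)):
    ~(V & V): β-rule — branch into ~V  //  ~V.
      branch 2.1 (add ~V):
        ○ open, literals {V=F}.
      branch 2.2 (add ~V):
        ○ open, literals {V=F}.
0 branches closed, 6 open.
Each open branch fixes some atoms; the unmentioned ones are free. Counting distinct full assignments: branch {W=F, Y=T} (X, Z, V) contributes 8 new; branch {X=T, Y=T} (Z, W, V) contributes 4 new; branch {W=F, Y=T, Z=T} (X, V) contributes 0 new; branch {X=T, Y=T, Z=T} (W, V) contributes 0 new; branch {V=F} (X, Y, Z, W) contributes 10 new; branch {V=F} (X, Y, Z, W) contributes 0 new. Total: 22.

22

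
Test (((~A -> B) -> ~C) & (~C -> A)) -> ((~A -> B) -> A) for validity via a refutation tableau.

Assume the negation and expand:
Initial set: {~((((~A -> B) -> ~C) & (~C -> A)) -> ((~A -> B) -> A))}.
~((((~A -> B) -> ~C) & (~C -> A)) -> ((~A -> B) -> A)): α-rule — add (((~A -> B) -> ~C) & (~C -> A)), ~((~A -> B) -> A).
(((~A -> B) -> ~C) & (~C -> A)): α-rule — add ((~A -> B) -> ~C), (~C -> A).
~((~A -> B) -> A): α-rule — add (~A -> B), ~A.
((~A -> B) -> ~C): β-rule — branch into ~(~A -> B)  //  ~C.
  branch 1 (add ~(~A -> B)):
    ~(~A -> B): α-rule — add ~A, ~B.
    (~C -> A): β-rule — branch into ~~C  //  A.
      branch 1.1 (add ~~C):
        (~A -> B): β-rule — branch into ~~A  //  B.
          branch 1.1.1 (add ~~A):
            × closes — contains both A and ~A.
          branch 1.1.2 (add B):
            × closes — contains both B and ~B.
      branch 1.2 (add A):
        × closes — contains both A and ~A.
  branch 2 (add ~C):
    (~C -> A): β-rule — branch into ~~C  //  A.
      branch 2.1 (add ~~C):
        × closes — contains both C and ~C.
      branch 2.2 (add A):
        × closes — contains both A and ~A.
All 5 branches close.
Every branch closed, so the negation is unsatisfiable and the formula is valid.

Valid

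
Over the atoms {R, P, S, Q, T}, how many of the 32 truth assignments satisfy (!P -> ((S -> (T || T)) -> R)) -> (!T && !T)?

Initial set: {((!P -> ((S -> (T || T)) -> R)) -> (!T && !T))}.
((!P -> ((S -> (T || T)) -> R)) -> (!T && !T)): β-rule — branch into !(!P -> ((S -> (T || T)) -> R))  //  (!T && !T).
  branch 1 (add !(!P -> ((S -> (T || T)) -> R))):
    !(!P -> ((S -> (T || T)) -> R)): α-rule — add !P, !((S -> (T || T)) -> R).
    !((S -> (T || T)) -> R): α-rule — add (S -> (T || T)), !R.
    (S -> (T || T)): β-rule — branch into !S  //  (T || T).
      branch 1.1 (add !S):
        ○ open, literals {P=false, R=false, S=false}.
      branch 1.2 (add (T || T)):
        (T || T): β-rule — branch into T  //  T.
          branch 1.2.1 (add T):
            ○ open, literals {P=false, R=false, T=true}.
          branch 1.2.2 (add T):
            ○ open, literals {P=false, R=false, T=true}.
  branch 2 (add (!T && !T)):
    (!T && !T): α-rule — add !T, !T.
    ○ open, literals {T=false}.
0 branches closed, 4 open.
Each open branch fixes some atoms; the unmentioned ones are free. Counting distinct full assignments: branch {P=false, R=false, S=false} (Q, T) contributes 4 new; branch {P=false, R=false, T=true} (S, Q) contributes 2 new; branch {P=false, R=false, T=true} (S, Q) contributes 0 new; branch {T=false} (R, P, S, Q) contributes 14 new. Total: 20.

20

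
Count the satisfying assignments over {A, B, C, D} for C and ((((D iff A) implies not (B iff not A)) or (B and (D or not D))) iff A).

3

Initial set: {(C and ((((D iff A) implies not (B iff not A)) or (B and (D or not D))) iff A))}.
(C and ((((D iff A) implies not (B iff not A)) or (B and (D or not D))) iff A)): α-rule — add C, ((((D iff A) implies not (B iff not A)) or (B and (D or not D))) iff A).
((((D iff A) implies not (B iff not A)) or (B and (D or not D))) iff A): β-rule — branch into (((D iff A) implies not (B iff not A)) or (B and (D or not D))), A  //  not (((D iff A) implies not (B iff not A)) or (B and (D or not D))), not A.
  branch 1 (add (((D iff A) implies not (B iff not A)) or (B and (D or not D))), A):
    (((D iff A) implies not (B iff not A)) or (B and (D or not D))): β-rule — branch into ((D iff A) implies not (B iff not A))  //  (B and (D or not D)).
      branch 1.1 (add ((D iff A) implies not (B iff not A))):
        ((D iff A) implies not (B iff not A)): β-rule — branch into not (D iff A)  //  not (B iff not A).
          branch 1.1.1 (add not (D iff A)):
            not (D iff A): β-rule — branch into D, not A  //  not D, A.
              branch 1.1.1.1 (add D, not A):
                × closes — contains both A and not A.
              branch 1.1.1.2 (add not D, A):
                ○ open, literals {A=true, C=true, D=false}.
          branch 1.1.2 (add not (B iff not A)):
            not (B iff not A): β-rule — branch into B, not not A  //  not B, not A.
              branch 1.1.2.1 (add B, not not A):
                ○ open, literals {A=true, B=true, C=true}.
              branch 1.1.2.2 (add not B, not A):
                × closes — contains both A and not A.
      branch 1.2 (add (B and (D or not D))):
        (B and (D or not D)): α-rule — add B, (D or not D).
        (D or not D): β-rule — branch into D  //  not D.
          branch 1.2.1 (add D):
            ○ open, literals {A=true, B=true, C=true, D=true}.
          branch 1.2.2 (add not D):
            ○ open, literals {A=true, B=true, C=true, D=false}.
  branch 2 (add not (((D iff A) implies not (B iff not A)) or (B and (D or not D))), not A):
    not (((D iff A) implies not (B iff not A)) or (B and (D or not D))): α-rule — add not ((D iff A) implies not (B iff not A)), not (B and (D or not D)).
    not ((D iff A) implies not (B iff not A)): α-rule — add (D iff A), not not (B iff not A).
    not (B and (D or not D)): β-rule — branch into not B  //  not (D or not D).
      branch 2.1 (add not B):
        (D iff A): β-rule — branch into D, A  //  not D, not A.
          branch 2.1.1 (add D, A):
            × closes — contains both A and not A.
          branch 2.1.2 (add not D, not A):
            not not (B iff not A): β-rule — branch into B, not A  //  not B, not not A.
              branch 2.1.2.1 (add B, not A):
                × closes — contains both B and not B.
              branch 2.1.2.2 (add not B, not not A):
                × closes — contains both A and not A.
      branch 2.2 (add not (D or not D)):
        not (D or not D): α-rule — add not D, not not D.
        × closes — contains both D and not D.
6 branches closed, 4 open.
Each open branch fixes some atoms; the unmentioned ones are free. Counting distinct full assignments: branch {A=true, C=true, D=false} (B) contributes 2 new; branch {A=true, B=true, C=true} (D) contributes 1 new; branch {A=true, B=true, C=true, D=true} (none free) contributes 0 new; branch {A=true, B=true, C=true, D=false} (none free) contributes 0 new. Total: 3.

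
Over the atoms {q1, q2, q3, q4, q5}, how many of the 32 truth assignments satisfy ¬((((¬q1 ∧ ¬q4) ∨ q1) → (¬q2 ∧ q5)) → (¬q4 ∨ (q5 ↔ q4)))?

4

Initial set: {¬((((¬q1 ∧ ¬q4) ∨ q1) → (¬q2 ∧ q5)) → (¬q4 ∨ (q5 ↔ q4)))}.
¬((((¬q1 ∧ ¬q4) ∨ q1) → (¬q2 ∧ q5)) → (¬q4 ∨ (q5 ↔ q4))): α-rule — add (((¬q1 ∧ ¬q4) ∨ q1) → (¬q2 ∧ q5)), ¬(¬q4 ∨ (q5 ↔ q4)).
¬(¬q4 ∨ (q5 ↔ q4)): α-rule — add ¬¬q4, ¬(q5 ↔ q4).
(((¬q1 ∧ ¬q4) ∨ q1) → (¬q2 ∧ q5)): β-rule — branch into ¬((¬q1 ∧ ¬q4) ∨ q1)  //  (¬q2 ∧ q5).
  branch 1 (add ¬((¬q1 ∧ ¬q4) ∨ q1)):
    ¬((¬q1 ∧ ¬q4) ∨ q1): α-rule — add ¬(¬q1 ∧ ¬q4), ¬q1.
    ¬(q5 ↔ q4): β-rule — branch into q5, ¬q4  //  ¬q5, q4.
      branch 1.1 (add q5, ¬q4):
        × closes — contains both q4 and ¬q4.
      branch 1.2 (add ¬q5, q4):
        ¬(¬q1 ∧ ¬q4): β-rule — branch into ¬¬q1  //  ¬¬q4.
          branch 1.2.1 (add ¬¬q1):
            × closes — contains both q1 and ¬q1.
          branch 1.2.2 (add ¬¬q4):
            ○ open, literals {q1=false, q4=true, q5=false}.
  branch 2 (add (¬q2 ∧ q5)):
    (¬q2 ∧ q5): α-rule — add ¬q2, q5.
    ¬(q5 ↔ q4): β-rule — branch into q5, ¬q4  //  ¬q5, q4.
      branch 2.1 (add q5, ¬q4):
        × closes — contains both q4 and ¬q4.
      branch 2.2 (add ¬q5, q4):
        × closes — contains both q5 and ¬q5.
4 branches closed, 1 open.
Each open branch fixes some atoms; the unmentioned ones are free. Counting distinct full assignments: branch {q1=false, q4=true, q5=false} (q2, q3) contributes 4 new. Total: 4.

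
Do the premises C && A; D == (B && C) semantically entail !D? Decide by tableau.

No

Initial set: {(C && A); (D == (B && C)); !!D}.
(C && A): α-rule — add C, A.
(D == (B && C)): β-rule — branch into D, (B && C)  //  !D, !(B && C).
  branch 1 (add D, (B && C)):
    (B && C): α-rule — add B, C.
    ○ open, literals {A=true, B=true, C=true, D=true}.
  branch 2 (add !D, !(B && C)):
    × closes — contains both D and !D.
1 branch closed, 1 open.
An open branch gives a countermodel: A=true, B=true, C=true, D=true (unmentioned atoms arbitrary); the premises hold there but the conclusion fails.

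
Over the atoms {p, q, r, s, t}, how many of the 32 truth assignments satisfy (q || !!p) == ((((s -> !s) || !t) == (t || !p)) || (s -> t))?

20

Initial set: {T ((q || !!p) == ((((s -> !s) || !t) == (t || !p)) || (s -> t)))}.
T ((q || !!p) == ((((s -> !s) || !t) == (t || !p)) || (s -> t))): β-rule — branch into T (q || !!p), T ((((s -> !s) || !t) == (t || !p)) || (s -> t))  //  F (q || !!p), F ((((s -> !s) || !t) == (t || !p)) || (s -> t)).
  branch 1 (add T (q || !!p), T ((((s -> !s) || !t) == (t || !p)) || (s -> t))):
    T (q || !!p): β-rule — branch into T q  //  T !!p.
      branch 1.1 (add T q):
        T ((((s -> !s) || !t) == (t || !p)) || (s -> t)): β-rule — branch into T (((s -> !s) || !t) == (t || !p))  //  T (s -> t).
          branch 1.1.1 (add T (((s -> !s) || !t) == (t || !p))):
            T (((s -> !s) || !t) == (t || !p)): β-rule — branch into T ((s -> !s) || !t), T (t || !p)  //  F ((s -> !s) || !t), F (t || !p).
              branch 1.1.1.1 (add T ((s -> !s) || !t), T (t || !p)):
                T ((s -> !s) || !t): β-rule — branch into T (s -> !s)  //  T !t.
                  branch 1.1.1.1.1 (add T (s -> !s)):
                    T (t || !p): β-rule — branch into T t  //  T !p.
                      branch 1.1.1.1.1.1 (add T t):
                        T (s -> !s): β-rule — branch into F s  //  T !s.
                          branch 1.1.1.1.1.1.1 (add F s):
                            ○ open, literals {q=T, s=F, t=T}.
                          branch 1.1.1.1.1.1.2 (add T !s):
                            ○ open, literals {q=T, s=F, t=T}.
                      branch 1.1.1.1.1.2 (add T !p):
                        T (s -> !s): β-rule — branch into F s  //  T !s.
                          branch 1.1.1.1.1.2.1 (add F s):
                            ○ open, literals {p=F, q=T, s=F}.
                          branch 1.1.1.1.1.2.2 (add T !s):
                            ○ open, literals {p=F, q=T, s=F}.
                  branch 1.1.1.1.2 (add T !t):
                    T (t || !p): β-rule — branch into T t  //  T !p.
                      branch 1.1.1.1.2.1 (add T t):
                        × closes — contains both t and !t.
                      branch 1.1.1.1.2.2 (add T !p):
                        ○ open, literals {p=F, q=T, t=F}.
              branch 1.1.1.2 (add F ((s -> !s) || !t), F (t || !p)):
                F ((s -> !s) || !t): α-rule — add F (s -> !s), F !t.
                F (t || !p): α-rule — add F t, F !p.
                × closes — contains both t and !t.
          branch 1.1.2 (add T (s -> t)):
            T (s -> t): β-rule — branch into F s  //  T t.
              branch 1.1.2.1 (add F s):
                ○ open, literals {q=T, s=F}.
              branch 1.1.2.2 (add T t):
                ○ open, literals {q=T, t=T}.
      branch 1.2 (add T !!p):
        T !!p: drop double negation, giving T p.
        T ((((s -> !s) || !t) == (t || !p)) || (s -> t)): β-rule — branch into T (((s -> !s) || !t) == (t || !p))  //  T (s -> t).
          branch 1.2.1 (add T (((s -> !s) || !t) == (t || !p))):
            T (((s -> !s) || !t) == (t || !p)): β-rule — branch into T ((s -> !s) || !t), T (t || !p)  //  F ((s -> !s) || !t), F (t || !p).
              branch 1.2.1.1 (add T ((s -> !s) || !t), T (t || !p)):
                T ((s -> !s) || !t): β-rule — branch into T (s -> !s)  //  T !t.
                  branch 1.2.1.1.1 (add T (s -> !s)):
                    T (t || !p): β-rule — branch into T t  //  T !p.
                      branch 1.2.1.1.1.1 (add T t):
                        T (s -> !s): β-rule — branch into F s  //  T !s.
                          branch 1.2.1.1.1.1.1 (add F s):
                            ○ open, literals {p=T, s=F, t=T}.
                          branch 1.2.1.1.1.1.2 (add T !s):
                            ○ open, literals {p=T, s=F, t=T}.
                      branch 1.2.1.1.1.2 (add T !p):
                        × closes — contains both p and !p.
                  branch 1.2.1.1.2 (add T !t):
                    T (t || !p): β-rule — branch into T t  //  T !p.
                      branch 1.2.1.1.2.1 (add T t):
                        × closes — contains both t and !t.
                      branch 1.2.1.1.2.2 (add T !p):
                        × closes — contains both p and !p.
              branch 1.2.1.2 (add F ((s -> !s) || !t), F (t || !p)):
                F ((s -> !s) || !t): α-rule — add F (s -> !s), F !t.
                F (t || !p): α-rule — add F t, F !p.
                × closes — contains both t and !t.
          branch 1.2.2 (add T (s -> t)):
            T (s -> t): β-rule — branch into F s  //  T t.
              branch 1.2.2.1 (add F s):
                ○ open, literals {p=T, s=F}.
              branch 1.2.2.2 (add T t):
                ○ open, literals {p=T, t=T}.
  branch 2 (add F (q || !!p), F ((((s -> !s) || !t) == (t || !p)) || (s -> t))):
    F (q || !!p): α-rule — add F q, F !!p.
    F ((((s -> !s) || !t) == (t || !p)) || (s -> t)): α-rule — add F (((s -> !s) || !t) == (t || !p)), F (s -> t).
    F !!p: drop double negation, giving F p.
    F (s -> t): α-rule — add T s, F t.
    F (((s -> !s) || !t) == (t || !p)): β-rule — branch into T ((s -> !s) || !t), F (t || !p)  //  F ((s -> !s) || !t), T (t || !p).
      branch 2.1 (add T ((s -> !s) || !t), F (t || !p)):
        F (t || !p): α-rule — add F t, F !p.
        × closes — contains both p and !p.
      branch 2.2 (add F ((s -> !s) || !t), T (t || !p)):
        F ((s -> !s) || !t): α-rule — add F (s -> !s), F !t.
        × closes — contains both t and !t.
8 branches closed, 11 open.
Each open branch fixes some atoms; the unmentioned ones are free. Counting distinct full assignments: branch {q=T, s=F, t=T} (p, r) contributes 4 new; branch {q=T, s=F, t=T} (p, r) contributes 0 new; branch {p=F, q=T, s=F} (r, t) contributes 2 new; branch {p=F, q=T, s=F} (r, t) contributes 0 new; branch {p=F, q=T, t=F} (r, s) contributes 2 new; branch {q=T, s=F} (p, r, t) contributes 2 new; branch {q=T, t=T} (p, r, s) contributes 4 new; branch {p=T, s=F, t=T} (q, r) contributes 2 new; branch {p=T, s=F, t=T} (q, r) contributes 0 new; branch {p=T, s=F} (q, r, t) contributes 2 new; branch {p=T, t=T} (q, r, s) contributes 2 new. Total: 20.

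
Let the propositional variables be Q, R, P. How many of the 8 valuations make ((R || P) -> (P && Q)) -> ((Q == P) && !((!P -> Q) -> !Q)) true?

6

Initial set: {T (((R || P) -> (P && Q)) -> ((Q == P) && !((!P -> Q) -> !Q)))}.
T (((R || P) -> (P && Q)) -> ((Q == P) && !((!P -> Q) -> !Q))): β-rule — branch into F ((R || P) -> (P && Q))  //  T ((Q == P) && !((!P -> Q) -> !Q)).
  branch 1 (add F ((R || P) -> (P && Q))):
    F ((R || P) -> (P && Q)): α-rule — add T (R || P), F (P && Q).
    T (R || P): β-rule — branch into T R  //  T P.
      branch 1.1 (add T R):
        F (P && Q): β-rule — branch into F P  //  F Q.
          branch 1.1.1 (add F P):
            ○ open, literals {P=false, R=true}.
          branch 1.1.2 (add F Q):
            ○ open, literals {Q=false, R=true}.
      branch 1.2 (add T P):
        F (P && Q): β-rule — branch into F P  //  F Q.
          branch 1.2.1 (add F P):
            × closes — contains both P and !P.
          branch 1.2.2 (add F Q):
            ○ open, literals {P=true, Q=false}.
  branch 2 (add T ((Q == P) && !((!P -> Q) -> !Q))):
    T ((Q == P) && !((!P -> Q) -> !Q)): α-rule — add T (Q == P), T !((!P -> Q) -> !Q).
    T !((!P -> Q) -> !Q): α-rule — add T (!P -> Q), F !Q.
    T (Q == P): β-rule — branch into T Q, T P  //  F Q, F P.
      branch 2.1 (add T Q, T P):
        T (!P -> Q): β-rule — branch into F !P  //  T Q.
          branch 2.1.1 (add F !P):
            ○ open, literals {P=true, Q=true}.
          branch 2.1.2 (add T Q):
            ○ open, literals {P=true, Q=true}.
      branch 2.2 (add F Q, F P):
        × closes — contains both Q and !Q.
2 branches closed, 5 open.
Each open branch fixes some atoms; the unmentioned ones are free. Counting distinct full assignments: branch {P=false, R=true} (Q) contributes 2 new; branch {Q=false, R=true} (P) contributes 1 new; branch {P=true, Q=false} (R) contributes 1 new; branch {P=true, Q=true} (R) contributes 2 new; branch {P=true, Q=true} (R) contributes 0 new. Total: 6.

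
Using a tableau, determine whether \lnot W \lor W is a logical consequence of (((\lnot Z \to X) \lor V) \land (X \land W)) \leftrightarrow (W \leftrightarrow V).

Initial set: {((((\lnot Z \to X) \lor V) \land (X \land W)) \leftrightarrow (W \leftrightarrow V)); \lnot (\lnot W \lor W)}.
\lnot (\lnot W \lor W): α-rule — add \lnot \lnot W, \lnot W.
× closes — contains both W and \lnot W.
All 1 branch closes.
Every branch closed, so the premises entail the conclusion.

Yes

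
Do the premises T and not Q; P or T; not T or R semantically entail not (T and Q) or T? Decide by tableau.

Initial set: {(T and not Q); (P or T); (not T or R); not (not (T and Q) or T)}.
(T and not Q): α-rule — add T, not Q.
not (not (T and Q) or T): α-rule — add not not (T and Q), not T.
× closes — contains both T and not T.
All 1 branch closes.
Every branch closed, so the premises entail the conclusion.

Yes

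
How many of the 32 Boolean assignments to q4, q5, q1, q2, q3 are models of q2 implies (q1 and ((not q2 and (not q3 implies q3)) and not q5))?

16

Initial set: {(q2 implies (q1 and ((not q2 and (not q3 implies q3)) and not q5)))}.
(q2 implies (q1 and ((not q2 and (not q3 implies q3)) and not q5))): β-rule — branch into not q2  //  (q1 and ((not q2 and (not q3 implies q3)) and not q5)).
  branch 1 (add not q2):
    ○ open, literals {q2=F}.
  branch 2 (add (q1 and ((not q2 and (not q3 implies q3)) and not q5))):
    (q1 and ((not q2 and (not q3 implies q3)) and not q5)): α-rule — add q1, ((not q2 and (not q3 implies q3)) and not q5).
    ((not q2 and (not q3 implies q3)) and not q5): α-rule — add (not q2 and (not q3 implies q3)), not q5.
    (not q2 and (not q3 implies q3)): α-rule — add not q2, (not q3 implies q3).
    (not q3 implies q3): β-rule — branch into not not q3  //  q3.
      branch 2.1 (add not not q3):
        ○ open, literals {q1=T, q2=F, q3=T, q5=F}.
      branch 2.2 (add q3):
        ○ open, literals {q1=T, q2=F, q3=T, q5=F}.
0 branches closed, 3 open.
Each open branch fixes some atoms; the unmentioned ones are free. Counting distinct full assignments: branch {q2=F} (q4, q5, q1, q3) contributes 16 new; branch {q1=T, q2=F, q3=T, q5=F} (q4) contributes 0 new; branch {q1=T, q2=F, q3=T, q5=F} (q4) contributes 0 new. Total: 16.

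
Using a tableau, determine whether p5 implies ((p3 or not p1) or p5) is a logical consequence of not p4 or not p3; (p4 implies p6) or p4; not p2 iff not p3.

Yes

Initial set: {(not p4 or not p3); ((p4 implies p6) or p4); (not p2 iff not p3); not (p5 implies ((p3 or not p1) or p5))}.
not (p5 implies ((p3 or not p1) or p5)): α-rule — add p5, not ((p3 or not p1) or p5).
not ((p3 or not p1) or p5): α-rule — add not (p3 or not p1), not p5.
× closes — contains both p5 and not p5.
All 1 branch closes.
Every branch closed, so the premises entail the conclusion.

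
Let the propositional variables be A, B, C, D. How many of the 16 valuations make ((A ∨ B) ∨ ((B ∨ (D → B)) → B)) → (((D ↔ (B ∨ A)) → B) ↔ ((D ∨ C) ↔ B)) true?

Initial set: {(((A ∨ B) ∨ ((B ∨ (D → B)) → B)) → (((D ↔ (B ∨ A)) → B) ↔ ((D ∨ C) ↔ B)))}.
(((A ∨ B) ∨ ((B ∨ (D → B)) → B)) → (((D ↔ (B ∨ A)) → B) ↔ ((D ∨ C) ↔ B))): β-rule — branch into ¬((A ∨ B) ∨ ((B ∨ (D → B)) → B))  //  (((D ↔ (B ∨ A)) → B) ↔ ((D ∨ C) ↔ B)).
  branch 1 (add ¬((A ∨ B) ∨ ((B ∨ (D → B)) → B))):
    ¬((A ∨ B) ∨ ((B ∨ (D → B)) → B)): α-rule — add ¬(A ∨ B), ¬((B ∨ (D → B)) → B).
    ¬(A ∨ B): α-rule — add ¬A, ¬B.
    ¬((B ∨ (D → B)) → B): α-rule — add (B ∨ (D → B)), ¬B.
    (B ∨ (D → B)): β-rule — branch into B  //  (D → B).
      branch 1.1 (add B):
        × closes — contains both B and ¬B.
      branch 1.2 (add (D → B)):
        (D → B): β-rule — branch into ¬D  //  B.
          branch 1.2.1 (add ¬D):
            ○ open, literals {A=0, B=0, D=0}.
          branch 1.2.2 (add B):
            × closes — contains both B and ¬B.
  branch 2 (add (((D ↔ (B ∨ A)) → B) ↔ ((D ∨ C) ↔ B))):
    (((D ↔ (B ∨ A)) → B) ↔ ((D ∨ C) ↔ B)): β-rule — branch into ((D ↔ (B ∨ A)) → B), ((D ∨ C) ↔ B)  //  ¬((D ↔ (B ∨ A)) → B), ¬((D ∨ C) ↔ B).
      branch 2.1 (add ((D ↔ (B ∨ A)) → B), ((D ∨ C) ↔ B)):
        ((D ↔ (B ∨ A)) → B): β-rule — branch into ¬(D ↔ (B ∨ A))  //  B.
          branch 2.1.1 (add ¬(D ↔ (B ∨ A))):
            ((D ∨ C) ↔ B): β-rule — branch into (D ∨ C), B  //  ¬(D ∨ C), ¬B.
              branch 2.1.1.1 (add (D ∨ C), B):
                ¬(D ↔ (B ∨ A)): β-rule — branch into D, ¬(B ∨ A)  //  ¬D, (B ∨ A).
                  branch 2.1.1.1.1 (add D, ¬(B ∨ A)):
                    ¬(B ∨ A): α-rule — add ¬B, ¬A.
                    × closes — contains both B and ¬B.
                  branch 2.1.1.1.2 (add ¬D, (B ∨ A)):
                    (D ∨ C): β-rule — branch into D  //  C.
                      branch 2.1.1.1.2.1 (add D):
                        × closes — contains both D and ¬D.
                      branch 2.1.1.1.2.2 (add C):
                        (B ∨ A): β-rule — branch into B  //  A.
                          branch 2.1.1.1.2.2.1 (add B):
                            ○ open, literals {B=1, C=1, D=0}.
                          branch 2.1.1.1.2.2.2 (add A):
                            ○ open, literals {A=1, B=1, C=1, D=0}.
              branch 2.1.1.2 (add ¬(D ∨ C), ¬B):
                ¬(D ∨ C): α-rule — add ¬D, ¬C.
                ¬(D ↔ (B ∨ A)): β-rule — branch into D, ¬(B ∨ A)  //  ¬D, (B ∨ A).
                  branch 2.1.1.2.1 (add D, ¬(B ∨ A)):
                    × closes — contains both D and ¬D.
                  branch 2.1.1.2.2 (add ¬D, (B ∨ A)):
                    (B ∨ A): β-rule — branch into B  //  A.
                      branch 2.1.1.2.2.1 (add B):
                        × closes — contains both B and ¬B.
                      branch 2.1.1.2.2.2 (add A):
                        ○ open, literals {A=1, B=0, C=0, D=0}.
          branch 2.1.2 (add B):
            ((D ∨ C) ↔ B): β-rule — branch into (D ∨ C), B  //  ¬(D ∨ C), ¬B.
              branch 2.1.2.1 (add (D ∨ C), B):
                (D ∨ C): β-rule — branch into D  //  C.
                  branch 2.1.2.1.1 (add D):
                    ○ open, literals {B=1, D=1}.
                  branch 2.1.2.1.2 (add C):
                    ○ open, literals {B=1, C=1}.
              branch 2.1.2.2 (add ¬(D ∨ C), ¬B):
                × closes — contains both B and ¬B.
      branch 2.2 (add ¬((D ↔ (B ∨ A)) → B), ¬((D ∨ C) ↔ B)):
        ¬((D ↔ (B ∨ A)) → B): α-rule — add (D ↔ (B ∨ A)), ¬B.
        ¬((D ∨ C) ↔ B): β-rule — branch into (D ∨ C), ¬B  //  ¬(D ∨ C), B.
          branch 2.2.1 (add (D ∨ C), ¬B):
            (D ↔ (B ∨ A)): β-rule — branch into D, (B ∨ A)  //  ¬D, ¬(B ∨ A).
              branch 2.2.1.1 (add D, (B ∨ A)):
                (D ∨ C): β-rule — branch into D  //  C.
                  branch 2.2.1.1.1 (add D):
                    (B ∨ A): β-rule — branch into B  //  A.
                      branch 2.2.1.1.1.1 (add B):
                        × closes — contains both B and ¬B.
                      branch 2.2.1.1.1.2 (add A):
                        ○ open, literals {A=1, B=0, D=1}.
                  branch 2.2.1.1.2 (add C):
                    (B ∨ A): β-rule — branch into B  //  A.
                      branch 2.2.1.1.2.1 (add B):
                        × closes — contains both B and ¬B.
                      branch 2.2.1.1.2.2 (add A):
                        ○ open, literals {A=1, B=0, C=1, D=1}.
              branch 2.2.1.2 (add ¬D, ¬(B ∨ A)):
                ¬(B ∨ A): α-rule — add ¬B, ¬A.
                (D ∨ C): β-rule — branch into D  //  C.
                  branch 2.2.1.2.1 (add D):
                    × closes — contains both D and ¬D.
                  branch 2.2.1.2.2 (add C):
                    ○ open, literals {A=0, B=0, C=1, D=0}.
          branch 2.2.2 (add ¬(D ∨ C), B):
            × closes — contains both B and ¬B.
11 branches closed, 9 open.
Each open branch fixes some atoms; the unmentioned ones are free. Counting distinct full assignments: branch {A=0, B=0, D=0} (C) contributes 2 new; branch {B=1, C=1, D=0} (A) contributes 2 new; branch {A=1, B=1, C=1, D=0} (none free) contributes 0 new; branch {A=1, B=0, C=0, D=0} (none free) contributes 1 new; branch {B=1, D=1} (A, C) contributes 4 new; branch {B=1, C=1} (A, D) contributes 0 new; branch {A=1, B=0, D=1} (C) contributes 2 new; branch {A=1, B=0, C=1, D=1} (none free) contributes 0 new; branch {A=0, B=0, C=1, D=0} (none free) contributes 0 new. Total: 11.

11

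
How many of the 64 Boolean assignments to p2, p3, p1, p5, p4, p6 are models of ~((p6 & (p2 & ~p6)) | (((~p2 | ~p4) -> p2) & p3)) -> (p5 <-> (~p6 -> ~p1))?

Initial set: {(~((p6 & (p2 & ~p6)) | (((~p2 | ~p4) -> p2) & p3)) -> (p5 <-> (~p6 -> ~p1)))}.
(~((p6 & (p2 & ~p6)) | (((~p2 | ~p4) -> p2) & p3)) -> (p5 <-> (~p6 -> ~p1))): β-rule — branch into ~~((p6 & (p2 & ~p6)) | (((~p2 | ~p4) -> p2) & p3))  //  (p5 <-> (~p6 -> ~p1)).
  branch 1 (add ~~((p6 & (p2 & ~p6)) | (((~p2 | ~p4) -> p2) & p3))):
    ~~((p6 & (p2 & ~p6)) | (((~p2 | ~p4) -> p2) & p3)): β-rule — branch into (p6 & (p2 & ~p6))  //  (((~p2 | ~p4) -> p2) & p3).
      branch 1.1 (add (p6 & (p2 & ~p6))):
        (p6 & (p2 & ~p6)): α-rule — add p6, (p2 & ~p6).
        (p2 & ~p6): α-rule — add p2, ~p6.
        × closes — contains both p6 and ~p6.
      branch 1.2 (add (((~p2 | ~p4) -> p2) & p3)):
        (((~p2 | ~p4) -> p2) & p3): α-rule — add ((~p2 | ~p4) -> p2), p3.
        ((~p2 | ~p4) -> p2): β-rule — branch into ~(~p2 | ~p4)  //  p2.
          branch 1.2.1 (add ~(~p2 | ~p4)):
            ~(~p2 | ~p4): α-rule — add ~~p2, ~~p4.
            ○ open, literals {p2=T, p3=T, p4=T}.
          branch 1.2.2 (add p2):
            ○ open, literals {p2=T, p3=T}.
  branch 2 (add (p5 <-> (~p6 -> ~p1))):
    (p5 <-> (~p6 -> ~p1)): β-rule — branch into p5, (~p6 -> ~p1)  //  ~p5, ~(~p6 -> ~p1).
      branch 2.1 (add p5, (~p6 -> ~p1)):
        (~p6 -> ~p1): β-rule — branch into ~~p6  //  ~p1.
          branch 2.1.1 (add ~~p6):
            ○ open, literals {p5=T, p6=T}.
          branch 2.1.2 (add ~p1):
            ○ open, literals {p1=F, p5=T}.
      branch 2.2 (add ~p5, ~(~p6 -> ~p1)):
        ~(~p6 -> ~p1): α-rule — add ~p6, ~~p1.
        ○ open, literals {p1=T, p5=F, p6=F}.
1 branch closed, 5 open.
Each open branch fixes some atoms; the unmentioned ones are free. Counting distinct full assignments: branch {p2=T, p3=T, p4=T} (p1, p5, p6) contributes 8 new; branch {p2=T, p3=T} (p1, p5, p4, p6) contributes 8 new; branch {p5=T, p6=T} (p2, p3, p1, p4) contributes 12 new; branch {p1=F, p5=T} (p2, p3, p4, p6) contributes 6 new; branch {p1=T, p5=F, p6=F} (p2, p3, p4) contributes 6 new. Total: 40.

40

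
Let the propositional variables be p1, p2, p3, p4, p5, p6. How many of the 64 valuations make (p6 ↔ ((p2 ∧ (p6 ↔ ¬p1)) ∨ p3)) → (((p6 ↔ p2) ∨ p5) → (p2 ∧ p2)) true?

Initial set: {T ((p6 ↔ ((p2 ∧ (p6 ↔ ¬p1)) ∨ p3)) → (((p6 ↔ p2) ∨ p5) → (p2 ∧ p2)))}.
T ((p6 ↔ ((p2 ∧ (p6 ↔ ¬p1)) ∨ p3)) → (((p6 ↔ p2) ∨ p5) → (p2 ∧ p2))): β-rule — branch into F (p6 ↔ ((p2 ∧ (p6 ↔ ¬p1)) ∨ p3))  //  T (((p6 ↔ p2) ∨ p5) → (p2 ∧ p2)).
  branch 1 (add F (p6 ↔ ((p2 ∧ (p6 ↔ ¬p1)) ∨ p3))):
    F (p6 ↔ ((p2 ∧ (p6 ↔ ¬p1)) ∨ p3)): β-rule — branch into T p6, F ((p2 ∧ (p6 ↔ ¬p1)) ∨ p3)  //  F p6, T ((p2 ∧ (p6 ↔ ¬p1)) ∨ p3).
      branch 1.1 (add T p6, F ((p2 ∧ (p6 ↔ ¬p1)) ∨ p3)):
        F ((p2 ∧ (p6 ↔ ¬p1)) ∨ p3): α-rule — add F (p2 ∧ (p6 ↔ ¬p1)), F p3.
        F (p2 ∧ (p6 ↔ ¬p1)): β-rule — branch into F p2  //  F (p6 ↔ ¬p1).
          branch 1.1.1 (add F p2):
            ○ open, literals {p2=false, p3=false, p6=true}.
          branch 1.1.2 (add F (p6 ↔ ¬p1)):
            F (p6 ↔ ¬p1): β-rule — branch into T p6, F ¬p1  //  F p6, T ¬p1.
              branch 1.1.2.1 (add T p6, F ¬p1):
                ○ open, literals {p1=true, p3=false, p6=true}.
              branch 1.1.2.2 (add F p6, T ¬p1):
                × closes — contains both p6 and ¬p6.
      branch 1.2 (add F p6, T ((p2 ∧ (p6 ↔ ¬p1)) ∨ p3)):
        T ((p2 ∧ (p6 ↔ ¬p1)) ∨ p3): β-rule — branch into T (p2 ∧ (p6 ↔ ¬p1))  //  T p3.
          branch 1.2.1 (add T (p2 ∧ (p6 ↔ ¬p1))):
            T (p2 ∧ (p6 ↔ ¬p1)): α-rule — add T p2, T (p6 ↔ ¬p1).
            T (p6 ↔ ¬p1): β-rule — branch into T p6, T ¬p1  //  F p6, F ¬p1.
              branch 1.2.1.1 (add T p6, T ¬p1):
                × closes — contains both p6 and ¬p6.
              branch 1.2.1.2 (add F p6, F ¬p1):
                ○ open, literals {p1=true, p2=true, p6=false}.
          branch 1.2.2 (add T p3):
            ○ open, literals {p3=true, p6=false}.
  branch 2 (add T (((p6 ↔ p2) ∨ p5) → (p2 ∧ p2))):
    T (((p6 ↔ p2) ∨ p5) → (p2 ∧ p2)): β-rule — branch into F ((p6 ↔ p2) ∨ p5)  //  T (p2 ∧ p2).
      branch 2.1 (add F ((p6 ↔ p2) ∨ p5)):
        F ((p6 ↔ p2) ∨ p5): α-rule — add F (p6 ↔ p2), F p5.
        F (p6 ↔ p2): β-rule — branch into T p6, F p2  //  F p6, T p2.
          branch 2.1.1 (add T p6, F p2):
            ○ open, literals {p2=false, p5=false, p6=true}.
          branch 2.1.2 (add F p6, T p2):
            ○ open, literals {p2=true, p5=false, p6=false}.
      branch 2.2 (add T (p2 ∧ p2)):
        T (p2 ∧ p2): α-rule — add T p2, T p2.
        ○ open, literals {p2=true}.
2 branches closed, 7 open.
Each open branch fixes some atoms; the unmentioned ones are free. Counting distinct full assignments: branch {p2=false, p3=false, p6=true} (p1, p4, p5) contributes 8 new; branch {p1=true, p3=false, p6=true} (p2, p4, p5) contributes 4 new; branch {p1=true, p2=true, p6=false} (p3, p4, p5) contributes 8 new; branch {p3=true, p6=false} (p1, p2, p4, p5) contributes 12 new; branch {p2=false, p5=false, p6=true} (p1, p3, p4) contributes 4 new; branch {p2=true, p5=false, p6=false} (p1, p3, p4) contributes 2 new; branch {p2=true} (p1, p3, p4, p5, p6) contributes 14 new. Total: 52.

52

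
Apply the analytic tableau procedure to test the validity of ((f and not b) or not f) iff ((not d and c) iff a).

Not valid

Assume the negation and expand:
Initial set: {F (((f and not b) or not f) iff ((not d and c) iff a))}.
F (((f and not b) or not f) iff ((not d and c) iff a)): β-rule — branch into T ((f and not b) or not f), F ((not d and c) iff a)  //  F ((f and not b) or not f), T ((not d and c) iff a).
  branch 1 (add T ((f and not b) or not f), F ((not d and c) iff a)):
    T ((f and not b) or not f): β-rule — branch into T (f and not b)  //  T not f.
      branch 1.1 (add T (f and not b)):
        T (f and not b): α-rule — add T f, T not b.
        F ((not d and c) iff a): β-rule — branch into T (not d and c), F a  //  F (not d and c), T a.
          branch 1.1.1 (add T (not d and c), F a):
            T (not d and c): α-rule — add T not d, T c.
            ○ open, literals {a=F, b=F, c=T, d=F, f=T}.
          branch 1.1.2 (add F (not d and c), T a):
            F (not d and c): β-rule — branch into F not d  //  F c.
              branch 1.1.2.1 (add F not d):
                ○ open, literals {a=T, b=F, d=T, f=T}.
              branch 1.1.2.2 (add F c):
                ○ open, literals {a=T, b=F, c=F, f=T}.
      branch 1.2 (add T not f):
        F ((not d and c) iff a): β-rule — branch into T (not d and c), F a  //  F (not d and c), T a.
          branch 1.2.1 (add T (not d and c), F a):
            T (not d and c): α-rule — add T not d, T c.
            ○ open, literals {a=F, c=T, d=F, f=F}.
          branch 1.2.2 (add F (not d and c), T a):
            F (not d and c): β-rule — branch into F not d  //  F c.
              branch 1.2.2.1 (add F not d):
                ○ open, literals {a=T, d=T, f=F}.
              branch 1.2.2.2 (add F c):
                ○ open, literals {a=T, c=F, f=F}.
  branch 2 (add F ((f and not b) or not f), T ((not d and c) iff a)):
    F ((f and not b) or not f): α-rule — add F (f and not b), F not f.
    T ((not d and c) iff a): β-rule — branch into T (not d and c), T a  //  F (not d and c), F a.
      branch 2.1 (add T (not d and c), T a):
        T (not d and c): α-rule — add T not d, T c.
        F (f and not b): β-rule — branch into F f  //  F not b.
          branch 2.1.1 (add F f):
            × closes — contains both f and not f.
          branch 2.1.2 (add F not b):
            ○ open, literals {a=T, b=T, c=T, d=F, f=T}.
      branch 2.2 (add F (not d and c), F a):
        F (f and not b): β-rule — branch into F f  //  F not b.
          branch 2.2.1 (add F f):
            × closes — contains both f and not f.
          branch 2.2.2 (add F not b):
            F (not d and c): β-rule — branch into F not d  //  F c.
              branch 2.2.2.1 (add F not d):
                ○ open, literals {a=F, b=T, d=T, f=T}.
              branch 2.2.2.2 (add F c):
                ○ open, literals {a=F, b=T, c=F, f=T}.
2 branches closed, 9 open.
An open branch gives a countermodel: a=F, b=F, c=T, d=F, f=T (unmentioned atoms arbitrary); under it the original formula is false.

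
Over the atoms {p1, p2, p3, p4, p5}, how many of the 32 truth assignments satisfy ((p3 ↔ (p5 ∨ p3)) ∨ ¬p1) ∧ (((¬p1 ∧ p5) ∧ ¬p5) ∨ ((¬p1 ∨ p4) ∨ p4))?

22

Initial set: {(((p3 ↔ (p5 ∨ p3)) ∨ ¬p1) ∧ (((¬p1 ∧ p5) ∧ ¬p5) ∨ ((¬p1 ∨ p4) ∨ p4)))}.
(((p3 ↔ (p5 ∨ p3)) ∨ ¬p1) ∧ (((¬p1 ∧ p5) ∧ ¬p5) ∨ ((¬p1 ∨ p4) ∨ p4))): α-rule — add ((p3 ↔ (p5 ∨ p3)) ∨ ¬p1), (((¬p1 ∧ p5) ∧ ¬p5) ∨ ((¬p1 ∨ p4) ∨ p4)).
((p3 ↔ (p5 ∨ p3)) ∨ ¬p1): β-rule — branch into (p3 ↔ (p5 ∨ p3))  //  ¬p1.
  branch 1 (add (p3 ↔ (p5 ∨ p3))):
    (((¬p1 ∧ p5) ∧ ¬p5) ∨ ((¬p1 ∨ p4) ∨ p4)): β-rule — branch into ((¬p1 ∧ p5) ∧ ¬p5)  //  ((¬p1 ∨ p4) ∨ p4).
      branch 1.1 (add ((¬p1 ∧ p5) ∧ ¬p5)):
        ((¬p1 ∧ p5) ∧ ¬p5): α-rule — add (¬p1 ∧ p5), ¬p5.
        (¬p1 ∧ p5): α-rule — add ¬p1, p5.
        × closes — contains both p5 and ¬p5.
      branch 1.2 (add ((¬p1 ∨ p4) ∨ p4)):
        (p3 ↔ (p5 ∨ p3)): β-rule — branch into p3, (p5 ∨ p3)  //  ¬p3, ¬(p5 ∨ p3).
          branch 1.2.1 (add p3, (p5 ∨ p3)):
            ((¬p1 ∨ p4) ∨ p4): β-rule — branch into (¬p1 ∨ p4)  //  p4.
              branch 1.2.1.1 (add (¬p1 ∨ p4)):
                (p5 ∨ p3): β-rule — branch into p5  //  p3.
                  branch 1.2.1.1.1 (add p5):
                    (¬p1 ∨ p4): β-rule — branch into ¬p1  //  p4.
                      branch 1.2.1.1.1.1 (add ¬p1):
                        ○ open, literals {p1=false, p3=true, p5=true}.
                      branch 1.2.1.1.1.2 (add p4):
                        ○ open, literals {p3=true, p4=true, p5=true}.
                  branch 1.2.1.1.2 (add p3):
                    (¬p1 ∨ p4): β-rule — branch into ¬p1  //  p4.
                      branch 1.2.1.1.2.1 (add ¬p1):
                        ○ open, literals {p1=false, p3=true}.
                      branch 1.2.1.1.2.2 (add p4):
                        ○ open, literals {p3=true, p4=true}.
              branch 1.2.1.2 (add p4):
                (p5 ∨ p3): β-rule — branch into p5  //  p3.
                  branch 1.2.1.2.1 (add p5):
                    ○ open, literals {p3=true, p4=true, p5=true}.
                  branch 1.2.1.2.2 (add p3):
                    ○ open, literals {p3=true, p4=true}.
          branch 1.2.2 (add ¬p3, ¬(p5 ∨ p3)):
            ¬(p5 ∨ p3): α-rule — add ¬p5, ¬p3.
            ((¬p1 ∨ p4) ∨ p4): β-rule — branch into (¬p1 ∨ p4)  //  p4.
              branch 1.2.2.1 (add (¬p1 ∨ p4)):
                (¬p1 ∨ p4): β-rule — branch into ¬p1  //  p4.
                  branch 1.2.2.1.1 (add ¬p1):
                    ○ open, literals {p1=false, p3=false, p5=false}.
                  branch 1.2.2.1.2 (add p4):
                    ○ open, literals {p3=false, p4=true, p5=false}.
              branch 1.2.2.2 (add p4):
                ○ open, literals {p3=false, p4=true, p5=false}.
  branch 2 (add ¬p1):
    (((¬p1 ∧ p5) ∧ ¬p5) ∨ ((¬p1 ∨ p4) ∨ p4)): β-rule — branch into ((¬p1 ∧ p5) ∧ ¬p5)  //  ((¬p1 ∨ p4) ∨ p4).
      branch 2.1 (add ((¬p1 ∧ p5) ∧ ¬p5)):
        ((¬p1 ∧ p5) ∧ ¬p5): α-rule — add (¬p1 ∧ p5), ¬p5.
        (¬p1 ∧ p5): α-rule — add ¬p1, p5.
        × closes — contains both p5 and ¬p5.
      branch 2.2 (add ((¬p1 ∨ p4) ∨ p4)):
        ((¬p1 ∨ p4) ∨ p4): β-rule — branch into (¬p1 ∨ p4)  //  p4.
          branch 2.2.1 (add (¬p1 ∨ p4)):
            (¬p1 ∨ p4): β-rule — branch into ¬p1  //  p4.
              branch 2.2.1.1 (add ¬p1):
                ○ open, literals {p1=false}.
              branch 2.2.1.2 (add p4):
                ○ open, literals {p1=false, p4=true}.
          branch 2.2.2 (add p4):
            ○ open, literals {p1=false, p4=true}.
2 branches closed, 12 open.
Each open branch fixes some atoms; the unmentioned ones are free. Counting distinct full assignments: branch {p1=false, p3=true, p5=true} (p2, p4) contributes 4 new; branch {p3=true, p4=true, p5=true} (p1, p2) contributes 2 new; branch {p1=false, p3=true} (p2, p4, p5) contributes 4 new; branch {p3=true, p4=true} (p1, p2, p5) contributes 2 new; branch {p3=true, p4=true, p5=true} (p1, p2) contributes 0 new; branch {p3=true, p4=true} (p1, p2, p5) contributes 0 new; branch {p1=false, p3=false, p5=false} (p2, p4) contributes 4 new; branch {p3=false, p4=true, p5=false} (p1, p2) contributes 2 new; branch {p3=false, p4=true, p5=false} (p1, p2) contributes 0 new; branch {p1=false} (p2, p3, p4, p5) contributes 4 new; branch {p1=false, p4=true} (p2, p3, p5) contributes 0 new; branch {p1=false, p4=true} (p2, p3, p5) contributes 0 new. Total: 22.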